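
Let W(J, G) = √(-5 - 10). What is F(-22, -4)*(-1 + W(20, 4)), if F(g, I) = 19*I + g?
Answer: 98 - 98*I*√15 ≈ 98.0 - 379.55*I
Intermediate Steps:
F(g, I) = g + 19*I
W(J, G) = I*√15 (W(J, G) = √(-15) = I*√15)
F(-22, -4)*(-1 + W(20, 4)) = (-22 + 19*(-4))*(-1 + I*√15) = (-22 - 76)*(-1 + I*√15) = -98*(-1 + I*√15) = 98 - 98*I*√15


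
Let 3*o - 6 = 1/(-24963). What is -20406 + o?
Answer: -1528035157/74889 ≈ -20404.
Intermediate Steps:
o = 149777/74889 (o = 2 + (1/3)/(-24963) = 2 + (1/3)*(-1/24963) = 2 - 1/74889 = 149777/74889 ≈ 2.0000)
-20406 + o = -20406 + 149777/74889 = -1528035157/74889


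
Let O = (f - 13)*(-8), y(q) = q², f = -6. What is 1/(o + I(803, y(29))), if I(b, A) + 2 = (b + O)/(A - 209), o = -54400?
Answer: -632/34381109 ≈ -1.8382e-5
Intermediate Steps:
O = 152 (O = (-6 - 13)*(-8) = -19*(-8) = 152)
I(b, A) = -2 + (152 + b)/(-209 + A) (I(b, A) = -2 + (b + 152)/(A - 209) = -2 + (152 + b)/(-209 + A))
1/(o + I(803, y(29))) = 1/(-54400 + (570 + 803 - 2*29²)/(-209 + 29²)) = 1/(-54400 + (570 + 803 - 2*841)/(-209 + 841)) = 1/(-54400 + (570 + 803 - 1682)/632) = 1/(-54400 + (1/632)*(-309)) = 1/(-54400 - 309/632) = 1/(-34381109/632) = -632/34381109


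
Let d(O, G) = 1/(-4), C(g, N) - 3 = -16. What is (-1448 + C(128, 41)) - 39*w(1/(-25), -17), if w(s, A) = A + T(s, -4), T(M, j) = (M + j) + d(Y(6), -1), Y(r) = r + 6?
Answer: -63069/100 ≈ -630.69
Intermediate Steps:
Y(r) = 6 + r
C(g, N) = -13 (C(g, N) = 3 - 16 = -13)
d(O, G) = -¼
T(M, j) = -¼ + M + j (T(M, j) = (M + j) - ¼ = -¼ + M + j)
w(s, A) = -17/4 + A + s (w(s, A) = A + (-¼ + s - 4) = A + (-17/4 + s) = -17/4 + A + s)
(-1448 + C(128, 41)) - 39*w(1/(-25), -17) = (-1448 - 13) - 39*(-17/4 - 17 + 1/(-25)) = -1461 - 39*(-17/4 - 17 - 1/25) = -1461 - 39*(-2129)/100 = -1461 - 1*(-83031/100) = -1461 + 83031/100 = -63069/100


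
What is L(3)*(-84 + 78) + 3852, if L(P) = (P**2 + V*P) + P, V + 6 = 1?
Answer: 3870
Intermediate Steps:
V = -5 (V = -6 + 1 = -5)
L(P) = P**2 - 4*P (L(P) = (P**2 - 5*P) + P = P**2 - 4*P)
L(3)*(-84 + 78) + 3852 = (3*(-4 + 3))*(-84 + 78) + 3852 = (3*(-1))*(-6) + 3852 = -3*(-6) + 3852 = 18 + 3852 = 3870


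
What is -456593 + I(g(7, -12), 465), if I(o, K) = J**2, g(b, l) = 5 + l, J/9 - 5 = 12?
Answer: -433184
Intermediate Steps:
J = 153 (J = 45 + 9*12 = 45 + 108 = 153)
I(o, K) = 23409 (I(o, K) = 153**2 = 23409)
-456593 + I(g(7, -12), 465) = -456593 + 23409 = -433184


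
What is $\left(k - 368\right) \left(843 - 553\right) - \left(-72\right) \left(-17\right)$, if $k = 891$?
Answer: $150446$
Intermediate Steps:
$\left(k - 368\right) \left(843 - 553\right) - \left(-72\right) \left(-17\right) = \left(891 - 368\right) \left(843 - 553\right) - \left(-72\right) \left(-17\right) = 523 \cdot 290 - 1224 = 151670 - 1224 = 150446$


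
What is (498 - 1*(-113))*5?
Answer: 3055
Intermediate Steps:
(498 - 1*(-113))*5 = (498 + 113)*5 = 611*5 = 3055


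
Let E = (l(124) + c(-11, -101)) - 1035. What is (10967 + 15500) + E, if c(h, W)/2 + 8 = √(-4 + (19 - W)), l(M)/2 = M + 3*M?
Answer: 26408 + 4*√29 ≈ 26430.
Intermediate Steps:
l(M) = 8*M (l(M) = 2*(M + 3*M) = 2*(4*M) = 8*M)
c(h, W) = -16 + 2*√(15 - W) (c(h, W) = -16 + 2*√(-4 + (19 - W)) = -16 + 2*√(15 - W))
E = -59 + 4*√29 (E = (8*124 + (-16 + 2*√(15 - 1*(-101)))) - 1035 = (992 + (-16 + 2*√(15 + 101))) - 1035 = (992 + (-16 + 2*√116)) - 1035 = (992 + (-16 + 2*(2*√29))) - 1035 = (992 + (-16 + 4*√29)) - 1035 = (976 + 4*√29) - 1035 = -59 + 4*√29 ≈ -37.459)
(10967 + 15500) + E = (10967 + 15500) + (-59 + 4*√29) = 26467 + (-59 + 4*√29) = 26408 + 4*√29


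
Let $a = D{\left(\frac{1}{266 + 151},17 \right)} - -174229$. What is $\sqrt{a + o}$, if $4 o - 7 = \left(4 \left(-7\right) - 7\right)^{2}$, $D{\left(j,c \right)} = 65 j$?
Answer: $\frac{\sqrt{30350091498}}{417} \approx 417.78$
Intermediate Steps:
$a = \frac{72653558}{417}$ ($a = \frac{65}{266 + 151} - -174229 = \frac{65}{417} + 174229 = \frac{72653558}{417} \approx 1.7423 \cdot 10^{5}$)
$o = 308$ ($o = \frac{7}{4} + \frac{\left(4 \left(-7\right) - 7\right)^{2}}{4} = \frac{7}{4} + \frac{\left(-28 - 7\right)^{2}}{4} = \frac{7}{4} + \frac{\left(-35\right)^{2}}{4} = \frac{7}{4} + \frac{1}{4} \cdot 1225 = \frac{7}{4} + \frac{1225}{4} = 308$)
$\sqrt{a + o} = \sqrt{\frac{72653558}{417} + 308} = \sqrt{\frac{72781994}{417}} = \frac{\sqrt{30350091498}}{417}$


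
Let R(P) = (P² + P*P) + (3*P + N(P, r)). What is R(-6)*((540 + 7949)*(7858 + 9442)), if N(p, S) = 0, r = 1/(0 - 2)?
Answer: 7930423800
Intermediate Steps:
r = -½ (r = 1/(-2) = -½ ≈ -0.50000)
R(P) = 2*P² + 3*P (R(P) = (P² + P*P) + (3*P + 0) = (P² + P²) + 3*P = 2*P² + 3*P)
R(-6)*((540 + 7949)*(7858 + 9442)) = (-6*(3 + 2*(-6)))*((540 + 7949)*(7858 + 9442)) = (-6*(3 - 12))*(8489*17300) = -6*(-9)*146859700 = 54*146859700 = 7930423800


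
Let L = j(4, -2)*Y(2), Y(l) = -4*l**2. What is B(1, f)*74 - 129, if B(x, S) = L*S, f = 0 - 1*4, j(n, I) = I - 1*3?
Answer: -23809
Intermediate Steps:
j(n, I) = -3 + I (j(n, I) = I - 3 = -3 + I)
f = -4 (f = 0 - 4 = -4)
L = 80 (L = (-3 - 2)*(-4*2**2) = -(-20)*4 = -5*(-16) = 80)
B(x, S) = 80*S
B(1, f)*74 - 129 = (80*(-4))*74 - 129 = -320*74 - 129 = -23680 - 129 = -23809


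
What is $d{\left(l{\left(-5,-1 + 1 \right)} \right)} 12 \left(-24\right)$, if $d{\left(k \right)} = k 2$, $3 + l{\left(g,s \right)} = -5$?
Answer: $4608$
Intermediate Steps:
$l{\left(g,s \right)} = -8$ ($l{\left(g,s \right)} = -3 - 5 = -8$)
$d{\left(k \right)} = 2 k$
$d{\left(l{\left(-5,-1 + 1 \right)} \right)} 12 \left(-24\right) = 2 \left(-8\right) 12 \left(-24\right) = \left(-16\right) 12 \left(-24\right) = \left(-192\right) \left(-24\right) = 4608$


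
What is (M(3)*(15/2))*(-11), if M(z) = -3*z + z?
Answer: 495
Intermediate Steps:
M(z) = -2*z
(M(3)*(15/2))*(-11) = ((-2*3)*(15/2))*(-11) = -90/2*(-11) = -6*15/2*(-11) = -45*(-11) = 495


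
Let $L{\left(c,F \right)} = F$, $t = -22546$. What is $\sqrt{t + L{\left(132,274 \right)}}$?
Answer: $16 i \sqrt{87} \approx 149.24 i$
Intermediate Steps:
$\sqrt{t + L{\left(132,274 \right)}} = \sqrt{-22546 + 274} = \sqrt{-22272} = 16 i \sqrt{87}$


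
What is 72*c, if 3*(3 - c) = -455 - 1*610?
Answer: 25776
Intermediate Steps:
c = 358 (c = 3 - (-455 - 1*610)/3 = 3 - (-455 - 610)/3 = 3 - ⅓*(-1065) = 3 + 355 = 358)
72*c = 72*358 = 25776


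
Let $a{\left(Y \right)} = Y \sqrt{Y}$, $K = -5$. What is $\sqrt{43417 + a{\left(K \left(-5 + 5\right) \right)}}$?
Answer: $\sqrt{43417} \approx 208.37$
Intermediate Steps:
$a{\left(Y \right)} = Y^{\frac{3}{2}}$
$\sqrt{43417 + a{\left(K \left(-5 + 5\right) \right)}} = \sqrt{43417 + \left(- 5 \left(-5 + 5\right)\right)^{\frac{3}{2}}} = \sqrt{43417 + \left(\left(-5\right) 0\right)^{\frac{3}{2}}} = \sqrt{43417 + 0^{\frac{3}{2}}} = \sqrt{43417 + 0} = \sqrt{43417}$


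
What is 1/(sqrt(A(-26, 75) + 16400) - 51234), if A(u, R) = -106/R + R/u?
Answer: -99906300/5118567402581 - 5*sqrt(2493786282)/5118567402581 ≈ -1.9567e-5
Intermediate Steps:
1/(sqrt(A(-26, 75) + 16400) - 51234) = 1/(sqrt((-106/75 + 75/(-26)) + 16400) - 51234) = 1/(sqrt((-106*1/75 + 75*(-1/26)) + 16400) - 51234) = 1/(sqrt((-106/75 - 75/26) + 16400) - 51234) = 1/(sqrt(-8381/1950 + 16400) - 51234) = 1/(sqrt(31971619/1950) - 51234) = 1/(sqrt(2493786282)/390 - 51234) = 1/(-51234 + sqrt(2493786282)/390)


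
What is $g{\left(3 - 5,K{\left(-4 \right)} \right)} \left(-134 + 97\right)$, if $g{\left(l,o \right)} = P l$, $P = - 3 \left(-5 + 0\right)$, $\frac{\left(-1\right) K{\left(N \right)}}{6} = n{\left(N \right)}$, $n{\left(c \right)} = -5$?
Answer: $1110$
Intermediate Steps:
$K{\left(N \right)} = 30$ ($K{\left(N \right)} = \left(-6\right) \left(-5\right) = 30$)
$P = 15$ ($P = \left(-3\right) \left(-5\right) = 15$)
$g{\left(l,o \right)} = 15 l$
$g{\left(3 - 5,K{\left(-4 \right)} \right)} \left(-134 + 97\right) = 15 \left(3 - 5\right) \left(-134 + 97\right) = 15 \left(3 - 5\right) \left(-37\right) = 15 \left(-2\right) \left(-37\right) = \left(-30\right) \left(-37\right) = 1110$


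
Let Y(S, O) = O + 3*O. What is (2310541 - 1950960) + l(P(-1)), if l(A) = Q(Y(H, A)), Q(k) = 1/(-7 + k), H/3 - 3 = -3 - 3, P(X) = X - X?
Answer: 2517066/7 ≈ 3.5958e+5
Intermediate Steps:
P(X) = 0
H = -9 (H = 9 + 3*(-3 - 3) = 9 + 3*(-6) = 9 - 18 = -9)
Y(S, O) = 4*O
l(A) = 1/(-7 + 4*A)
(2310541 - 1950960) + l(P(-1)) = (2310541 - 1950960) + 1/(-7 + 4*0) = 359581 + 1/(-7 + 0) = 359581 + 1/(-7) = 359581 - ⅐ = 2517066/7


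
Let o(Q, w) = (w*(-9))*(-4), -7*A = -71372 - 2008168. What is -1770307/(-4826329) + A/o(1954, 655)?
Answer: 57381950456/4425743693 ≈ 12.965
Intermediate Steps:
A = 2079540/7 (A = -(-71372 - 2008168)/7 = -1/7*(-2079540) = 2079540/7 ≈ 2.9708e+5)
o(Q, w) = 36*w (o(Q, w) = -9*w*(-4) = 36*w)
-1770307/(-4826329) + A/o(1954, 655) = -1770307/(-4826329) + 2079540/(7*((36*655))) = -1770307*(-1/4826329) + (2079540/7)/23580 = 1770307/4826329 + (2079540/7)*(1/23580) = 1770307/4826329 + 11553/917 = 57381950456/4425743693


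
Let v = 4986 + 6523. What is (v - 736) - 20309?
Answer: -9536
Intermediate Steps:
v = 11509
(v - 736) - 20309 = (11509 - 736) - 20309 = 10773 - 20309 = -9536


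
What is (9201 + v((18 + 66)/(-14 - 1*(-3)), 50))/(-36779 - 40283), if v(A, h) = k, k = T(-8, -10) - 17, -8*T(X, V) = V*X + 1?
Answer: -73391/616496 ≈ -0.11905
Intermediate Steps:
T(X, V) = -⅛ - V*X/8 (T(X, V) = -(V*X + 1)/8 = -(1 + V*X)/8 = -⅛ - V*X/8)
k = -217/8 (k = (-⅛ - ⅛*(-10)*(-8)) - 17 = (-⅛ - 10) - 17 = -81/8 - 17 = -217/8 ≈ -27.125)
v(A, h) = -217/8
(9201 + v((18 + 66)/(-14 - 1*(-3)), 50))/(-36779 - 40283) = (9201 - 217/8)/(-36779 - 40283) = (73391/8)/(-77062) = (73391/8)*(-1/77062) = -73391/616496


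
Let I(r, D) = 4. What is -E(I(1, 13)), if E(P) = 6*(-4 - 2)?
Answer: 36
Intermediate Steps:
E(P) = -36 (E(P) = 6*(-6) = -36)
-E(I(1, 13)) = -1*(-36) = 36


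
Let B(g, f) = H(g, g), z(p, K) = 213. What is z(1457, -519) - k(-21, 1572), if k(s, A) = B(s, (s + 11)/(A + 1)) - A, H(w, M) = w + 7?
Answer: 1799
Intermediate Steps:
H(w, M) = 7 + w
B(g, f) = 7 + g
k(s, A) = 7 + s - A (k(s, A) = (7 + s) - A = 7 + s - A)
z(1457, -519) - k(-21, 1572) = 213 - (7 - 21 - 1*1572) = 213 - (7 - 21 - 1572) = 213 - 1*(-1586) = 213 + 1586 = 1799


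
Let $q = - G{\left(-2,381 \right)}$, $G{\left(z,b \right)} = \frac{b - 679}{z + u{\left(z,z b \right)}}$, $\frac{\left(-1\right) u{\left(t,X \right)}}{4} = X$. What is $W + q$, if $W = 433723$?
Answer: $\frac{660560278}{1523} \approx 4.3372 \cdot 10^{5}$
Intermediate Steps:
$u{\left(t,X \right)} = - 4 X$
$G{\left(z,b \right)} = \frac{-679 + b}{z - 4 b z}$ ($G{\left(z,b \right)} = \frac{b - 679}{z - 4 z b} = \frac{-679 + b}{z - 4 b z}$)
$q = \frac{149}{1523}$ ($q = - \frac{679 - 381}{\left(-2\right) \left(-1 + 4 \cdot 381\right)} = - \frac{\left(-1\right) \left(679 - 381\right)}{2 \left(-1 + 1524\right)} = - \frac{\left(-1\right) 298}{2 \cdot 1523} = \left(-1\right) \left(- \frac{149}{1523}\right) = \frac{149}{1523} \approx 0.097833$)
$W + q = 433723 + \frac{149}{1523} = \frac{660560278}{1523}$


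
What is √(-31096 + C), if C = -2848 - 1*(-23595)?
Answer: I*√10349 ≈ 101.73*I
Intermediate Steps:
C = 20747 (C = -2848 + 23595 = 20747)
√(-31096 + C) = √(-31096 + 20747) = √(-10349) = I*√10349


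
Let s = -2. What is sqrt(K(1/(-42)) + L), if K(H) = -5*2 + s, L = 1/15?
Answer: I*sqrt(2685)/15 ≈ 3.4545*I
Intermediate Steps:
L = 1/15 ≈ 0.066667
K(H) = -12 (K(H) = -5*2 - 2 = -10 - 2 = -12)
sqrt(K(1/(-42)) + L) = sqrt(-12 + 1/15) = sqrt(-179/15) = I*sqrt(2685)/15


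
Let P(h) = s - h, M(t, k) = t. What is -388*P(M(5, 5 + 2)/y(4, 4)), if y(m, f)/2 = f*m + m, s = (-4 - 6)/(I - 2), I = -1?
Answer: -7469/6 ≈ -1244.8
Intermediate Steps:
s = 10/3 (s = (-4 - 6)/(-1 - 2) = -10/(-3) = -10*(-⅓) = 10/3 ≈ 3.3333)
y(m, f) = 2*m + 2*f*m (y(m, f) = 2*(f*m + m) = 2*(m + f*m) = 2*m + 2*f*m)
P(h) = 10/3 - h
-388*P(M(5, 5 + 2)/y(4, 4)) = -388*(10/3 - 5/(2*4*(1 + 4))) = -388*(10/3 - 5/(2*4*5)) = -388*(10/3 - 5/40) = -388*(10/3 - 1*⅛) = -388*(10/3 - ⅛) = -388*77/24 = -7469/6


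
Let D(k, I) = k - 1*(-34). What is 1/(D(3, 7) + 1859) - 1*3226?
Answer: -6116495/1896 ≈ -3226.0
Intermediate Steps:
D(k, I) = 34 + k (D(k, I) = k + 34 = 34 + k)
1/(D(3, 7) + 1859) - 1*3226 = 1/((34 + 3) + 1859) - 1*3226 = 1/(37 + 1859) - 3226 = 1/1896 - 3226 = -6116495/1896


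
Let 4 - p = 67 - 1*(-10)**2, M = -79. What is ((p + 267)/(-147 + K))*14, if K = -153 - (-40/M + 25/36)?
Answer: -637056/45085 ≈ -14.130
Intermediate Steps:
p = 37 (p = 4 - (67 - 1*(-10)**2) = 4 - (67 - 1*100) = 4 - (67 - 100) = 4 - 1*(-33) = 4 + 33 = 37)
K = -438547/2844 (K = -153 - (-40/(-79) + 25/36) = -153 - (-40*(-1/79) + 25*(1/36)) = -153 - (40/79 + 25/36) = -153 - 1*3415/2844 = -153 - 3415/2844 = -438547/2844 ≈ -154.20)
((p + 267)/(-147 + K))*14 = ((37 + 267)/(-147 - 438547/2844))*14 = (304/(-856615/2844))*14 = (304*(-2844/856615))*14 = -45504/45085*14 = -637056/45085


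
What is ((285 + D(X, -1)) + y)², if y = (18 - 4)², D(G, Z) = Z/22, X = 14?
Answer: 111957561/484 ≈ 2.3132e+5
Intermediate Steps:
D(G, Z) = Z/22 (D(G, Z) = Z*(1/22) = Z/22)
y = 196 (y = 14² = 196)
((285 + D(X, -1)) + y)² = ((285 + (1/22)*(-1)) + 196)² = ((285 - 1/22) + 196)² = (6269/22 + 196)² = (10581/22)² = 111957561/484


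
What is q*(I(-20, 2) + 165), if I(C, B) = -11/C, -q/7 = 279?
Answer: -6466383/20 ≈ -3.2332e+5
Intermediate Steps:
q = -1953 (q = -7*279 = -1953)
q*(I(-20, 2) + 165) = -1953*(-11/(-20) + 165) = -1953*(-11*(-1/20) + 165) = -1953*(11/20 + 165) = -1953*3311/20 = -6466383/20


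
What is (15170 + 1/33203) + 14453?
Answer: 983572470/33203 ≈ 29623.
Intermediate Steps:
(15170 + 1/33203) + 14453 = 503689511/33203 + 14453 = 983572470/33203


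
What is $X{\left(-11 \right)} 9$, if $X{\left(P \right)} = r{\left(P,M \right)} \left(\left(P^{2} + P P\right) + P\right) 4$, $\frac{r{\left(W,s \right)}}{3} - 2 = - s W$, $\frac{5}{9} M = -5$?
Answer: $-2419956$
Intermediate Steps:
$M = -9$ ($M = \frac{9}{5} \left(-5\right) = -9$)
$r{\left(W,s \right)} = 6 - 3 W s$ ($r{\left(W,s \right)} = 6 + 3 \left(- s W\right) = 6 + 3 \left(- W s\right) = 6 - 3 W s$)
$X{\left(P \right)} = 4 \left(6 + 27 P\right) \left(P + 2 P^{2}\right)$ ($X{\left(P \right)} = \left(6 - 3 P \left(-9\right)\right) \left(\left(P^{2} + P P\right) + P\right) 4 = \left(6 + 27 P\right) \left(\left(P^{2} + P^{2}\right) + P\right) 4 = \left(6 + 27 P\right) \left(2 P^{2} + P\right) 4 = \left(6 + 27 P\right) \left(P + 2 P^{2}\right) 4 = 4 \left(6 + 27 P\right) \left(P + 2 P^{2}\right)$)
$X{\left(-11 \right)} 9 = 12 \left(-11\right) \left(2 + 13 \left(-11\right) + 18 \left(-11\right)^{2}\right) 9 = 12 \left(-11\right) \left(2 - 143 + 18 \cdot 121\right) 9 = 12 \left(-11\right) \left(2 - 143 + 2178\right) 9 = 12 \left(-11\right) 2037 \cdot 9 = \left(-268884\right) 9 = -2419956$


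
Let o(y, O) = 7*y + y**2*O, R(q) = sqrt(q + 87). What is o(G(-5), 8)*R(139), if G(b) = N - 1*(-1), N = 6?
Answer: 441*sqrt(226) ≈ 6629.7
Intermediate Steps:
R(q) = sqrt(87 + q)
G(b) = 7 (G(b) = 6 - 1*(-1) = 6 + 1 = 7)
o(y, O) = 7*y + O*y**2
o(G(-5), 8)*R(139) = (7*(7 + 8*7))*sqrt(87 + 139) = (7*(7 + 56))*sqrt(226) = (7*63)*sqrt(226) = 441*sqrt(226)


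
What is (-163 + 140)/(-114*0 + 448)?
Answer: -23/448 ≈ -0.051339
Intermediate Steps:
(-163 + 140)/(-114*0 + 448) = -23/(0 + 448) = -23/448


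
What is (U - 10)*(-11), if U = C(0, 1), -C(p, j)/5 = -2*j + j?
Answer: 55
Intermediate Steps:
C(p, j) = 5*j (C(p, j) = -5*(-2*j + j) = -(-5)*j = 5*j)
U = 5 (U = 5*1 = 5)
(U - 10)*(-11) = (5 - 10)*(-11) = -5*(-11) = 55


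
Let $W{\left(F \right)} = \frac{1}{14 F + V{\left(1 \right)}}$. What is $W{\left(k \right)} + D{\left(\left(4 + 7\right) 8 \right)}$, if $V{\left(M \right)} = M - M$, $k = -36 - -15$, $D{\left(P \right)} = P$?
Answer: $\frac{25871}{294} \approx 87.997$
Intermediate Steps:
$k = -21$ ($k = -36 + 15 = -21$)
$V{\left(M \right)} = 0$
$W{\left(F \right)} = \frac{1}{14 F}$ ($W{\left(F \right)} = \frac{1}{14 F + 0} = \frac{1}{14 F}$)
$W{\left(k \right)} + D{\left(\left(4 + 7\right) 8 \right)} = \frac{1}{14 \left(-21\right)} + \left(4 + 7\right) 8 = \frac{1}{14} \left(- \frac{1}{21}\right) + 11 \cdot 8 = - \frac{1}{294} + 88 = \frac{25871}{294}$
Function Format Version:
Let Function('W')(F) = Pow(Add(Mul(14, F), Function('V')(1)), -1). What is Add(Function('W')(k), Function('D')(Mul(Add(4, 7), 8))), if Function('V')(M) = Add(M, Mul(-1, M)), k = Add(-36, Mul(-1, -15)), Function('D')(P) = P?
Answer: Rational(25871, 294) ≈ 87.997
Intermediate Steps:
k = -21 (k = Add(-36, 15) = -21)
Function('V')(M) = 0
Function('W')(F) = Mul(Rational(1, 14), Pow(F, -1)) (Function('W')(F) = Pow(Add(Mul(14, F), 0), -1) = Pow(Mul(14, F), -1) = Mul(Rational(1, 14), Pow(F, -1)))
Add(Function('W')(k), Function('D')(Mul(Add(4, 7), 8))) = Add(Mul(Rational(1, 14), Pow(-21, -1)), Mul(Add(4, 7), 8)) = Add(Mul(Rational(1, 14), Rational(-1, 21)), Mul(11, 8)) = Add(Rational(-1, 294), 88) = Rational(25871, 294)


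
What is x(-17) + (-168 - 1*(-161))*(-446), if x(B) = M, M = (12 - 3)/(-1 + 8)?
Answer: 21863/7 ≈ 3123.3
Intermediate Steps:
M = 9/7 ≈ 1.2857
x(B) = 9/7
x(-17) + (-168 - 1*(-161))*(-446) = 9/7 + (-168 - 1*(-161))*(-446) = 9/7 + (-168 + 161)*(-446) = 9/7 - 7*(-446) = 9/7 + 3122 = 21863/7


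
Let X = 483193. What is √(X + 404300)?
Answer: √887493 ≈ 942.07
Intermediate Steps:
√(X + 404300) = √(483193 + 404300) = √887493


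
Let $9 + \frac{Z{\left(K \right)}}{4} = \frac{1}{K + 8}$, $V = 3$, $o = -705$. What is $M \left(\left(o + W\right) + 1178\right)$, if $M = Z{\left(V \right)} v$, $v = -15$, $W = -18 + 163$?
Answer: $\frac{3633840}{11} \approx 3.3035 \cdot 10^{5}$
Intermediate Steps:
$W = 145$
$Z{\left(K \right)} = -36 + \frac{4}{8 + K}$ ($Z{\left(K \right)} = -36 + \frac{4}{K + 8} = -36 + \frac{4}{8 + K}$)
$M = \frac{5880}{11}$ ($M = \frac{4 \left(-71 - 27\right)}{8 + 3} \left(-15\right) = \frac{4 \left(-71 - 27\right)}{11} \left(-15\right) = 4 \cdot \frac{1}{11} \left(-98\right) \left(-15\right) = \left(- \frac{392}{11}\right) \left(-15\right) = \frac{5880}{11} \approx 534.54$)
$M \left(\left(o + W\right) + 1178\right) = \frac{5880 \left(\left(-705 + 145\right) + 1178\right)}{11} = \frac{5880 \left(-560 + 1178\right)}{11} = \frac{5880}{11} \cdot 618 = \frac{3633840}{11}$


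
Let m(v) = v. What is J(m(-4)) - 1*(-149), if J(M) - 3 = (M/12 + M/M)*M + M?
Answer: 436/3 ≈ 145.33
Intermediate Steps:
J(M) = 3 + M + M*(1 + M/12) (J(M) = 3 + ((M/12 + M/M)*M + M) = 3 + ((M*(1/12) + 1)*M + M) = 3 + ((M/12 + 1)*M + M) = 3 + ((1 + M/12)*M + M) = 3 + (M*(1 + M/12) + M) = 3 + (M + M*(1 + M/12)) = 3 + M + M*(1 + M/12))
J(m(-4)) - 1*(-149) = (3 + 2*(-4) + (1/12)*(-4)²) - 1*(-149) = (3 - 8 + (1/12)*16) + 149 = (3 - 8 + 4/3) + 149 = -11/3 + 149 = 436/3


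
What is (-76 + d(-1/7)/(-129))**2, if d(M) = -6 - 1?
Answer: 95981209/16641 ≈ 5767.8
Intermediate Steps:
d(M) = -7
(-76 + d(-1/7)/(-129))**2 = (-76 - 7/(-129))**2 = (-76 - 7*(-1/129))**2 = (-76 + 7/129)**2 = (-9797/129)**2 = 95981209/16641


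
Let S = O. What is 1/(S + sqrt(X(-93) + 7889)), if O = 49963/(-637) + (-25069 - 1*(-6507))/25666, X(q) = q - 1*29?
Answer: 5289692417760296/100303522766454671 + 200473285480923*sqrt(863)/100303522766454671 ≈ 0.11145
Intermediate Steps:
X(q) = -29 + q (X(q) = q - 29 = -29 + q)
O = -647087176/8174621 (O = 49963*(-1/637) + (-25069 + 6507)*(1/25666) = -49963/637 - 18562*1/25666 = -49963/637 - 9281/12833 = -647087176/8174621 ≈ -79.158)
S = -647087176/8174621 ≈ -79.158
1/(S + sqrt(X(-93) + 7889)) = 1/(-647087176/8174621 + sqrt((-29 - 93) + 7889)) = 1/(-647087176/8174621 + sqrt(-122 + 7889)) = 1/(-647087176/8174621 + sqrt(7767)) = 1/(-647087176/8174621 + 3*sqrt(863))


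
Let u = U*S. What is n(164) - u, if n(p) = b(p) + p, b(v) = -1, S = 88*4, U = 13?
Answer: -4413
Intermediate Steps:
S = 352
n(p) = -1 + p
u = 4576 (u = 13*352 = 4576)
n(164) - u = (-1 + 164) - 1*4576 = 163 - 4576 = -4413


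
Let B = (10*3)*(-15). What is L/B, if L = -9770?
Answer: 977/45 ≈ 21.711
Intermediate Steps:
B = -450 (B = 30*(-15) = -450)
L/B = -9770/(-450) = -9770*(-1/450) = 977/45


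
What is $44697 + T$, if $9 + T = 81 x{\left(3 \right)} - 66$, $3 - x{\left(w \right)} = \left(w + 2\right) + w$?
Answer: $44217$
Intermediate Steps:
$x{\left(w \right)} = 1 - 2 w$ ($x{\left(w \right)} = 3 - \left(\left(w + 2\right) + w\right) = 3 - \left(\left(2 + w\right) + w\right) = 3 - \left(2 + 2 w\right) = 1 - 2 w$)
$T = -480$ ($T = -9 + \left(81 \left(1 - 6\right) - 66\right) = -9 + \left(81 \left(-5\right) - 66\right) = -9 - 471 = -480$)
$44697 + T = 44697 - 480 = 44217$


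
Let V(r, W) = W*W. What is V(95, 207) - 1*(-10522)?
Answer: 53371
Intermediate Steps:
V(r, W) = W**2
V(95, 207) - 1*(-10522) = 207**2 - 1*(-10522) = 42849 + 10522 = 53371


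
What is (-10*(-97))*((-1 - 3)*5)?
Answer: -19400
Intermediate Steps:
(-10*(-97))*((-1 - 3)*5) = 970*(-4*5) = 970*(-20) = -19400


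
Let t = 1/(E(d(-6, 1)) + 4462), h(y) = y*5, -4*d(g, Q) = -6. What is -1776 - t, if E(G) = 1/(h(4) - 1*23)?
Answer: -23771763/13385 ≈ -1776.0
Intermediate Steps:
d(g, Q) = 3/2 (d(g, Q) = -1/4*(-6) = 3/2)
h(y) = 5*y
E(G) = -1/3 (E(G) = 1/(5*4 - 1*23) = 1/(20 - 23) = 1/(-3) = -1/3)
t = 3/13385 (t = 1/(-1/3 + 4462) = 1/(13385/3) = 3/13385 ≈ 0.00022413)
-1776 - t = -1776 - 1*3/13385 = -1776 - 3/13385 = -23771763/13385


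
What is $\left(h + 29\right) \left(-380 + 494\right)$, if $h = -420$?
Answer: $-44574$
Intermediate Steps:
$\left(h + 29\right) \left(-380 + 494\right) = \left(-420 + 29\right) \left(-380 + 494\right) = \left(-391\right) 114 = -44574$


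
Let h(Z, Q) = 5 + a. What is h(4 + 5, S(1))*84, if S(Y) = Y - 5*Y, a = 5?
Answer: 840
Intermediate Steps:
S(Y) = -4*Y
h(Z, Q) = 10 (h(Z, Q) = 5 + 5 = 10)
h(4 + 5, S(1))*84 = 10*84 = 840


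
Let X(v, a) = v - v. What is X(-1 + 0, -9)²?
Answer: 0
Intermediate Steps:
X(v, a) = 0
X(-1 + 0, -9)² = 0² = 0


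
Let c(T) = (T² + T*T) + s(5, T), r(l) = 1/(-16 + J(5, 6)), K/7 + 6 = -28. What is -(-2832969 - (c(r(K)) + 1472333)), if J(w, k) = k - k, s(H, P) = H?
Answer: 551079297/128 ≈ 4.3053e+6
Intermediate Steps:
J(w, k) = 0
K = -238 (K = -42 + 7*(-28) = -42 - 196 = -238)
r(l) = -1/16 (r(l) = 1/(-16 + 0) = 1/(-16) = -1/16)
c(T) = 5 + 2*T² (c(T) = (T² + T*T) + 5 = (T² + T²) + 5 = 2*T² + 5 = 5 + 2*T²)
-(-2832969 - (c(r(K)) + 1472333)) = -(-2832969 - ((5 + 2*(-1/16)²) + 1472333)) = -(-2832969 - ((5 + 2*(1/256)) + 1472333)) = -(-2832969 - ((5 + 1/128) + 1472333)) = -(-2832969 - (641/128 + 1472333)) = -(-2832969 - 1*188459265/128) = -(-2832969 - 188459265/128) = -1*(-551079297/128) = 551079297/128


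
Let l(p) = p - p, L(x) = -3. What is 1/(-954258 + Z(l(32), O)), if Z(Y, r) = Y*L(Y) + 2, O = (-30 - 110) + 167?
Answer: -1/954256 ≈ -1.0479e-6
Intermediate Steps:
O = 27 (O = -140 + 167 = 27)
l(p) = 0
Z(Y, r) = 2 - 3*Y (Z(Y, r) = Y*(-3) + 2 = -3*Y + 2 = 2 - 3*Y)
1/(-954258 + Z(l(32), O)) = 1/(-954258 + (2 - 3*0)) = 1/(-954258 + (2 + 0)) = 1/(-954258 + 2) = 1/(-954256) = -1/954256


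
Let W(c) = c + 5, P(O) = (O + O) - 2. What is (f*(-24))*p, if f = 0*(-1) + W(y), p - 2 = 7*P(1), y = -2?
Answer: -144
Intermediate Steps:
P(O) = -2 + 2*O (P(O) = 2*O - 2 = -2 + 2*O)
W(c) = 5 + c
p = 2 (p = 2 + 7*(-2 + 2*1) = 2 + 7*(-2 + 2) = 2 + 7*0 = 2 + 0 = 2)
f = 3 (f = 0*(-1) + (5 - 2) = 0 + 3 = 3)
(f*(-24))*p = (3*(-24))*2 = -72*2 = -144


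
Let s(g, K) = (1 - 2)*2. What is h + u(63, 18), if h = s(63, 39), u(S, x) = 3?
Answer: 1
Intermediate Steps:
s(g, K) = -2 (s(g, K) = -1*2 = -2)
h = -2
h + u(63, 18) = -2 + 3 = 1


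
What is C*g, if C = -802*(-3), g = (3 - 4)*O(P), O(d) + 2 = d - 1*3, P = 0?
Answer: 12030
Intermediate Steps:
O(d) = -5 + d (O(d) = -2 + (d - 1*3) = -2 + (d - 3) = -2 + (-3 + d) = -5 + d)
g = 5 (g = (3 - 4)*(-5 + 0) = -1*(-5) = 5)
C = 2406
C*g = 2406*5 = 12030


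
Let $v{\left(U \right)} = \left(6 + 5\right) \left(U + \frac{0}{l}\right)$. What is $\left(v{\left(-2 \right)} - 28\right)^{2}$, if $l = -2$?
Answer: $2500$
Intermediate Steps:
$v{\left(U \right)} = 11 U$ ($v{\left(U \right)} = \left(6 + 5\right) \left(U + \frac{0}{-2}\right) = 11 \left(U + 0 \left(- \frac{1}{2}\right)\right) = 11 \left(U + 0\right) = 11 U$)
$\left(v{\left(-2 \right)} - 28\right)^{2} = \left(11 \left(-2\right) - 28\right)^{2} = \left(-22 - 28\right)^{2} = \left(-50\right)^{2} = 2500$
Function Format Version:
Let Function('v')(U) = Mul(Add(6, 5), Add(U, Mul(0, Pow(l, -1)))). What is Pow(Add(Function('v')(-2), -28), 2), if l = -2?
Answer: 2500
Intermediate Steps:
Function('v')(U) = Mul(11, U) (Function('v')(U) = Mul(Add(6, 5), Add(U, Mul(0, Pow(-2, -1)))) = Mul(11, Add(U, Mul(0, Rational(-1, 2)))) = Mul(11, Add(U, 0)) = Mul(11, U))
Pow(Add(Function('v')(-2), -28), 2) = Pow(Add(Mul(11, -2), -28), 2) = Pow(Add(-22, -28), 2) = Pow(-50, 2) = 2500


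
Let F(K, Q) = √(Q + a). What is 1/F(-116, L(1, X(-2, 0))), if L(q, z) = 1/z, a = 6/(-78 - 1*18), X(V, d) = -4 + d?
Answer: -4*I*√5/5 ≈ -1.7889*I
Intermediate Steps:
a = -1/16 (a = 6/(-78 - 18) = 6/(-96) = 6*(-1/96) = -1/16 ≈ -0.062500)
F(K, Q) = √(-1/16 + Q) (F(K, Q) = √(Q - 1/16) = √(-1/16 + Q))
1/F(-116, L(1, X(-2, 0))) = 1/(√(-1 + 16/(-4 + 0))/4) = 1/(√(-1 + 16/(-4))/4) = 1/(√(-1 + 16*(-¼))/4) = 1/(√(-1 - 4)/4) = 1/(√(-5)/4) = 1/((I*√5)/4) = 1/(I*√5/4) = -4*I*√5/5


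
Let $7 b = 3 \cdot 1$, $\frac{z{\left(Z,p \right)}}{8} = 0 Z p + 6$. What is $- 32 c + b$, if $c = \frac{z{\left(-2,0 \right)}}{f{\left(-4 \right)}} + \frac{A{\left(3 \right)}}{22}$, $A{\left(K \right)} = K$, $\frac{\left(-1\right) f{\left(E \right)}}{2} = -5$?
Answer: $- \frac{60651}{385} \approx -157.54$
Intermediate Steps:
$f{\left(E \right)} = 10$ ($f{\left(E \right)} = \left(-2\right) \left(-5\right) = 10$)
$z{\left(Z,p \right)} = 48$ ($z{\left(Z,p \right)} = 8 \left(0 Z p + 6\right) = 8 \left(0 p + 6\right) = 8 \left(0 + 6\right) = 8 \cdot 6 = 48$)
$b = \frac{3}{7}$ ($b = \frac{3 \cdot 1}{7} = \frac{1}{7} \cdot 3 = \frac{3}{7} \approx 0.42857$)
$c = \frac{543}{110}$ ($c = \frac{48}{10} + \frac{3}{22} = 48 \cdot \frac{1}{10} + 3 \cdot \frac{1}{22} = \frac{24}{5} + \frac{3}{22} = \frac{543}{110} \approx 4.9364$)
$- 32 c + b = \left(-32\right) \frac{543}{110} + \frac{3}{7} = - \frac{8688}{55} + \frac{3}{7} = - \frac{60651}{385}$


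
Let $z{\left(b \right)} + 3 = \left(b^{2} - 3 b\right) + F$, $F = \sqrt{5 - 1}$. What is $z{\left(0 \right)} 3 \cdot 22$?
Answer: $-66$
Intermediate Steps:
$F = 2$ ($F = \sqrt{4} = 2$)
$z{\left(b \right)} = -1 + b^{2} - 3 b$ ($z{\left(b \right)} = -3 + \left(\left(b^{2} - 3 b\right) + 2\right) = -3 + \left(2 + b^{2} - 3 b\right) = -1 + b^{2} - 3 b$)
$z{\left(0 \right)} 3 \cdot 22 = \left(-1 + 0^{2} - 0\right) 3 \cdot 22 = \left(-1 + 0 + 0\right) 3 \cdot 22 = \left(-1\right) 3 \cdot 22 = \left(-3\right) 22 = -66$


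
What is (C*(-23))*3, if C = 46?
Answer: -3174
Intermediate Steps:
(C*(-23))*3 = (46*(-23))*3 = -1058*3 = -3174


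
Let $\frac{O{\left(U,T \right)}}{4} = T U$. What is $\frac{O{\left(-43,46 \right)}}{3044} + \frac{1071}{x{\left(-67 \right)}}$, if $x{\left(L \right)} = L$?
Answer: $- \frac{947557}{50987} \approx -18.584$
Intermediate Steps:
$O{\left(U,T \right)} = 4 T U$
$\frac{O{\left(-43,46 \right)}}{3044} + \frac{1071}{x{\left(-67 \right)}} = \frac{4 \cdot 46 \left(-43\right)}{3044} + \frac{1071}{-67} = \left(-7912\right) \frac{1}{3044} + 1071 \left(- \frac{1}{67}\right) = - \frac{1978}{761} - \frac{1071}{67} = - \frac{947557}{50987}$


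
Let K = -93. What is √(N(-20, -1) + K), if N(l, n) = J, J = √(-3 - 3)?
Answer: √(-93 + I*√6) ≈ 0.127 + 9.6445*I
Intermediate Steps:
J = I*√6 (J = √(-6) = I*√6 ≈ 2.4495*I)
N(l, n) = I*√6
√(N(-20, -1) + K) = √(I*√6 - 93) = √(-93 + I*√6)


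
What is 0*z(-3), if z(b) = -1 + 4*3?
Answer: 0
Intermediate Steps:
z(b) = 11 (z(b) = -1 + 12 = 11)
0*z(-3) = 0*11 = 0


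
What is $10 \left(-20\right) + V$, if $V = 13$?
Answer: $-187$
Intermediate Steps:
$10 \left(-20\right) + V = 10 \left(-20\right) + 13 = -200 + 13 = -187$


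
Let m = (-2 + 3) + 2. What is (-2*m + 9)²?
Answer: 9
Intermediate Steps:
m = 3 (m = 1 + 2 = 3)
(-2*m + 9)² = (-2*3 + 9)² = (-6 + 9)² = 3² = 9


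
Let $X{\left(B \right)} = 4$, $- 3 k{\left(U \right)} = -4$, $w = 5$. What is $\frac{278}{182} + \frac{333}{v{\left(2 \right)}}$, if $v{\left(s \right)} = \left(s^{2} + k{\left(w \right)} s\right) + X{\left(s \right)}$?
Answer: $\frac{95357}{2912} \approx 32.746$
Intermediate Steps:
$k{\left(U \right)} = \frac{4}{3}$ ($k{\left(U \right)} = \left(- \frac{1}{3}\right) \left(-4\right) = \frac{4}{3}$)
$v{\left(s \right)} = 4 + s^{2} + \frac{4 s}{3}$ ($v{\left(s \right)} = \left(s^{2} + \frac{4 s}{3}\right) + 4 = 4 + s^{2} + \frac{4 s}{3}$)
$\frac{278}{182} + \frac{333}{v{\left(2 \right)}} = \frac{278}{182} + \frac{333}{4 + 2^{2} + \frac{4}{3} \cdot 2} = 278 \cdot \frac{1}{182} + \frac{333}{4 + 4 + \frac{8}{3}} = \frac{139}{91} + \frac{333}{\frac{32}{3}} = \frac{139}{91} + 333 \cdot \frac{3}{32} = \frac{139}{91} + \frac{999}{32} = \frac{95357}{2912}$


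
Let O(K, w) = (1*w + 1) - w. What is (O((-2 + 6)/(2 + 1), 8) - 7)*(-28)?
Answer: 168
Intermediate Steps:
O(K, w) = 1 (O(K, w) = (w + 1) - w = (1 + w) - w = 1)
(O((-2 + 6)/(2 + 1), 8) - 7)*(-28) = (1 - 7)*(-28) = -6*(-28) = 168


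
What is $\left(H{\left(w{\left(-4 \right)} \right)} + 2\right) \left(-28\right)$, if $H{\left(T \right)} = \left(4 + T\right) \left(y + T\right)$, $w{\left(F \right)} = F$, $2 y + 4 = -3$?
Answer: $-56$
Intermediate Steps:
$y = - \frac{7}{2}$ ($y = -2 + \frac{1}{2} \left(-3\right) = -2 - \frac{3}{2} = - \frac{7}{2} \approx -3.5$)
$H{\left(T \right)} = \left(4 + T\right) \left(- \frac{7}{2} + T\right)$
$\left(H{\left(w{\left(-4 \right)} \right)} + 2\right) \left(-28\right) = \left(\left(-14 + \left(-4\right)^{2} + \frac{1}{2} \left(-4\right)\right) + 2\right) \left(-28\right) = \left(\left(-14 + 16 - 2\right) + 2\right) \left(-28\right) = \left(0 + 2\right) \left(-28\right) = 2 \left(-28\right) = -56$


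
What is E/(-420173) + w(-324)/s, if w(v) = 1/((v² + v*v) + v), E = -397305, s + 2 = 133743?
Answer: 11138786701372313/11779910709654204 ≈ 0.94557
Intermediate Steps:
s = 133741 (s = -2 + 133743 = 133741)
w(v) = 1/(v + 2*v²) (w(v) = 1/((v² + v²) + v) = 1/(2*v² + v) = 1/(v + 2*v²))
E/(-420173) + w(-324)/s = -397305/(-420173) + (1/((-324)*(1 + 2*(-324))))/133741 = -397305*(-1/420173) - 1/(324*(1 - 648))*(1/133741) = 397305/420173 - 1/324/(-647)*(1/133741) = 397305/420173 - 1/324*(-1/647)*(1/133741) = 397305/420173 + (1/209628)*(1/133741) = 397305/420173 + 1/28035858348 = 11138786701372313/11779910709654204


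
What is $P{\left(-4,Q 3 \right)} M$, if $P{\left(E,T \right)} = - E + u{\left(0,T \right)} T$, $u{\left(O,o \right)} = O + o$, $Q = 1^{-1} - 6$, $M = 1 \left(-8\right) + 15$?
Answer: $1603$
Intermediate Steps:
$M = 7$ ($M = -8 + 15 = 7$)
$Q = -5$ ($Q = 1 - 6 = -5$)
$P{\left(E,T \right)} = T^{2} - E$ ($P{\left(E,T \right)} = - E + \left(0 + T\right) T = - E + T T = - E + T^{2} = T^{2} - E$)
$P{\left(-4,Q 3 \right)} M = \left(\left(\left(-5\right) 3\right)^{2} - -4\right) 7 = \left(\left(-15\right)^{2} + 4\right) 7 = \left(225 + 4\right) 7 = 229 \cdot 7 = 1603$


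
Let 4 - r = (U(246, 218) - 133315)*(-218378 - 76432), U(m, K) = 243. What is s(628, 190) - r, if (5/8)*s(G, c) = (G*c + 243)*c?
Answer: 39267303468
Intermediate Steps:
s(G, c) = 8*c*(243 + G*c)/5 (s(G, c) = 8*((G*c + 243)*c)/5 = 8*((243 + G*c)*c)/5 = 8*(c*(243 + G*c))/5 = 8*c*(243 + G*c)/5)
r = -39230956316 (r = 4 - (243 - 133315)*(-218378 - 76432) = 4 - (-133072)*(-294810) = 4 - 1*39230956320 = 4 - 39230956320 = -39230956316)
s(628, 190) - r = (8/5)*190*(243 + 628*190) - 1*(-39230956316) = (8/5)*190*(243 + 119320) + 39230956316 = (8/5)*190*119563 + 39230956316 = 36347152 + 39230956316 = 39267303468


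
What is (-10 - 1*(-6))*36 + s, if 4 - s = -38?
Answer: -102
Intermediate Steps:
s = 42 (s = 4 - 1*(-38) = 4 + 38 = 42)
(-10 - 1*(-6))*36 + s = (-10 - 1*(-6))*36 + 42 = (-10 + 6)*36 + 42 = -4*36 + 42 = -144 + 42 = -102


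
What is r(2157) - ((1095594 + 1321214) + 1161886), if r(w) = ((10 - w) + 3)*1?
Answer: -3580838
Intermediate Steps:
r(w) = 13 - w (r(w) = (13 - w)*1 = 13 - w)
r(2157) - ((1095594 + 1321214) + 1161886) = (13 - 1*2157) - ((1095594 + 1321214) + 1161886) = (13 - 2157) - (2416808 + 1161886) = -2144 - 1*3578694 = -2144 - 3578694 = -3580838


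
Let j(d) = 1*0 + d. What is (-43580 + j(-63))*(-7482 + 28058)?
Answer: -897998368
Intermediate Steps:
j(d) = d (j(d) = 0 + d = d)
(-43580 + j(-63))*(-7482 + 28058) = (-43580 - 63)*(-7482 + 28058) = -43643*20576 = -897998368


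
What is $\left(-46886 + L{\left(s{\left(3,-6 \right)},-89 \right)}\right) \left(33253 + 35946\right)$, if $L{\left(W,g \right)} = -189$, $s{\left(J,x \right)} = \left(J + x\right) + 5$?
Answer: $-3257542925$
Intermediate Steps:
$s{\left(J,x \right)} = 5 + J + x$
$\left(-46886 + L{\left(s{\left(3,-6 \right)},-89 \right)}\right) \left(33253 + 35946\right) = \left(-46886 - 189\right) \left(33253 + 35946\right) = \left(-47075\right) 69199 = -3257542925$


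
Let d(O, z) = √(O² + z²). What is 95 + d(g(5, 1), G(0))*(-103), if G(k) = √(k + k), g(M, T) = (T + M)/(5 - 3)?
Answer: -214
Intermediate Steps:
g(M, T) = M/2 + T/2 (g(M, T) = (M + T)/2 = (M + T)*(½) = M/2 + T/2)
G(k) = √2*√k (G(k) = √(2*k) = √2*√k)
95 + d(g(5, 1), G(0))*(-103) = 95 + √(((½)*5 + (½)*1)² + (√2*√0)²)*(-103) = 95 + √((5/2 + ½)² + (√2*0)²)*(-103) = 95 + √(3² + 0²)*(-103) = 95 + √(9 + 0)*(-103) = 95 + √9*(-103) = 95 + 3*(-103) = 95 - 309 = -214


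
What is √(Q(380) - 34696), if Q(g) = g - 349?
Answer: I*√34665 ≈ 186.19*I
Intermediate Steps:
Q(g) = -349 + g
√(Q(380) - 34696) = √((-349 + 380) - 34696) = √(31 - 34696) = √(-34665) = I*√34665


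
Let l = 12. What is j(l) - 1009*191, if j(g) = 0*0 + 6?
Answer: -192713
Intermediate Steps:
j(g) = 6 (j(g) = 0 + 6 = 6)
j(l) - 1009*191 = 6 - 1009*191 = 6 - 192719 = -192713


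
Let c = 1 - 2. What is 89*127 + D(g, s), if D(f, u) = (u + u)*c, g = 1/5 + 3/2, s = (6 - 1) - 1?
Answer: 11295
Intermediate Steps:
c = -1
s = 4 (s = 5 - 1 = 4)
g = 17/10 (g = 1*(1/5) + 3*(1/2) = 1/5 + 3/2 = 17/10 ≈ 1.7000)
D(f, u) = -2*u (D(f, u) = (u + u)*(-1) = (2*u)*(-1) = -2*u)
89*127 + D(g, s) = 89*127 - 2*4 = 11303 - 8 = 11295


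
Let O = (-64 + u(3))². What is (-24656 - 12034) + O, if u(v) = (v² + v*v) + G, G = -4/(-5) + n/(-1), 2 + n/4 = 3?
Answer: -856734/25 ≈ -34269.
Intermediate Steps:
n = 4 (n = -8 + 4*3 = -8 + 12 = 4)
G = -16/5 (G = -4/(-5) + 4/(-1) = -4*(-⅕) + 4*(-1) = ⅘ - 4 = -16/5 ≈ -3.2000)
u(v) = -16/5 + 2*v² (u(v) = (v² + v*v) - 16/5 = (v² + v²) - 16/5 = 2*v² - 16/5 = -16/5 + 2*v²)
O = 60516/25 (O = (-64 + (-16/5 + 2*3²))² = (-64 + (-16/5 + 2*9))² = (-64 + (-16/5 + 18))² = (-64 + 74/5)² = (-246/5)² = 60516/25 ≈ 2420.6)
(-24656 - 12034) + O = (-24656 - 12034) + 60516/25 = -36690 + 60516/25 = -856734/25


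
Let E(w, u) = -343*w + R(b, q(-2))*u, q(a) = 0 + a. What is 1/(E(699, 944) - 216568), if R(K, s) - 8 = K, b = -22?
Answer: -1/469541 ≈ -2.1297e-6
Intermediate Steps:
q(a) = a
R(K, s) = 8 + K
E(w, u) = -343*w - 14*u (E(w, u) = -343*w + (8 - 22)*u = -343*w - 14*u)
1/(E(699, 944) - 216568) = 1/((-343*699 - 14*944) - 216568) = 1/((-239757 - 13216) - 216568) = 1/(-252973 - 216568) = 1/(-469541) = -1/469541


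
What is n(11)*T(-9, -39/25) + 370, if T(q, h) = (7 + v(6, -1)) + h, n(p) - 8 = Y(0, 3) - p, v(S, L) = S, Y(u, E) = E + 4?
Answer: 10394/25 ≈ 415.76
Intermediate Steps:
Y(u, E) = 4 + E
n(p) = 15 - p (n(p) = 8 + ((4 + 3) - p) = 8 + (7 - p) = 15 - p)
T(q, h) = 13 + h (T(q, h) = (7 + 6) + h = 13 + h)
n(11)*T(-9, -39/25) + 370 = (15 - 1*11)*(13 - 39/25) + 370 = (15 - 11)*(13 - 39*1/25) + 370 = 4*(13 - 39/25) + 370 = 4*(286/25) + 370 = 1144/25 + 370 = 10394/25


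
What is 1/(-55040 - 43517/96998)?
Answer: -96998/5338813437 ≈ -1.8168e-5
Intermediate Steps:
1/(-55040 - 43517/96998) = 1/(-5338813437/96998) = -96998/5338813437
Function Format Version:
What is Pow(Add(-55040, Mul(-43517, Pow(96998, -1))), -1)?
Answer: Rational(-96998, 5338813437) ≈ -1.8168e-5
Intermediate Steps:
Pow(Add(-55040, Mul(-43517, Pow(96998, -1))), -1) = Pow(Add(-55040, Mul(-43517, Rational(1, 96998))), -1) = Pow(Add(-55040, Rational(-43517, 96998)), -1) = Pow(Rational(-5338813437, 96998), -1) = Rational(-96998, 5338813437)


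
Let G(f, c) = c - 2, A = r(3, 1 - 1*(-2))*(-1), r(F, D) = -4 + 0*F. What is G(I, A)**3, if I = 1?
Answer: 8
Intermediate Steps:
r(F, D) = -4 (r(F, D) = -4 + 0 = -4)
A = 4 (A = -4*(-1) = 4)
G(f, c) = -2 + c
G(I, A)**3 = (-2 + 4)**3 = 2**3 = 8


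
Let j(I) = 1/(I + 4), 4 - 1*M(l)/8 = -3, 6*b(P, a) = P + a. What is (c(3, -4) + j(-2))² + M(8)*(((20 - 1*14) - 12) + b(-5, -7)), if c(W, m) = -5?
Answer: -1711/4 ≈ -427.75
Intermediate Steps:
b(P, a) = P/6 + a/6 (b(P, a) = (P + a)/6 = P/6 + a/6)
M(l) = 56 (M(l) = 32 - 8*(-3) = 32 + 24 = 56)
j(I) = 1/(4 + I)
(c(3, -4) + j(-2))² + M(8)*(((20 - 1*14) - 12) + b(-5, -7)) = (-5 + 1/(4 - 2))² + 56*(((20 - 1*14) - 12) + ((⅙)*(-5) + (⅙)*(-7))) = (-5 + 1/2)² + 56*(((20 - 14) - 12) + (-⅚ - 7/6)) = (-5 + ½)² + 56*((6 - 12) - 2) = (-9/2)² + 56*(-6 - 2) = 81/4 + 56*(-8) = 81/4 - 448 = -1711/4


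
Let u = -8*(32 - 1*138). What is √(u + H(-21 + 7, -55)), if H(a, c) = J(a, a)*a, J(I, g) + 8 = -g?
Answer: 2*√191 ≈ 27.641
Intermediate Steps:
J(I, g) = -8 - g
H(a, c) = a*(-8 - a) (H(a, c) = (-8 - a)*a = a*(-8 - a))
u = 848 (u = -8*(32 - 138) = -8*(-106) = 848)
√(u + H(-21 + 7, -55)) = √(848 - (-21 + 7)*(8 + (-21 + 7))) = √(848 - 1*(-14)*(8 - 14)) = √(848 - 1*(-14)*(-6)) = √(848 - 84) = √764 = 2*√191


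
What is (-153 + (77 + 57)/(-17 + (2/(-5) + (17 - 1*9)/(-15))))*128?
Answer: -5525376/269 ≈ -20540.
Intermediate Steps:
(-153 + (77 + 57)/(-17 + (2/(-5) + (17 - 1*9)/(-15))))*128 = (-153 + 134/(-17 + (2*(-⅕) + (17 - 9)*(-1/15))))*128 = (-153 + 134/(-17 + (-⅖ + 8*(-1/15))))*128 = (-153 + 134/(-17 + (-⅖ - 8/15)))*128 = (-153 + 134/(-17 - 14/15))*128 = (-153 + 134/(-269/15))*128 = (-153 + 134*(-15/269))*128 = (-153 - 2010/269)*128 = -43167/269*128 = -5525376/269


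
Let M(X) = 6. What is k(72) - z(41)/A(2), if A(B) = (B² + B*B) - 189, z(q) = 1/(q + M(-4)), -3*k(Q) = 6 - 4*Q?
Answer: 799659/8507 ≈ 94.000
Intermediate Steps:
k(Q) = -2 + 4*Q/3 (k(Q) = -(6 - 4*Q)/3 = -2 + 4*Q/3)
z(q) = 1/(6 + q) (z(q) = 1/(q + 6) = 1/(6 + q))
A(B) = -189 + 2*B² (A(B) = (B² + B²) - 189 = 2*B² - 189 = -189 + 2*B²)
k(72) - z(41)/A(2) = (-2 + (4/3)*72) - 1/((6 + 41)*(-189 + 2*2²)) = (-2 + 96) - 1/(47*(-189 + 2*4)) = 94 - 1/(47*(-189 + 8)) = 94 - 1/(47*(-181)) = 94 - (-1)/(47*181) = 94 - 1*(-1/8507) = 94 + 1/8507 = 799659/8507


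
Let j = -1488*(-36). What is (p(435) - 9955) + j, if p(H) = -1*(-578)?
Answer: 44191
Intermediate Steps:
j = 53568
p(H) = 578
(p(435) - 9955) + j = (578 - 9955) + 53568 = -9377 + 53568 = 44191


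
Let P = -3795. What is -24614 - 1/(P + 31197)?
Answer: -674472829/27402 ≈ -24614.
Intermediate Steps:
-24614 - 1/(P + 31197) = -24614 - 1/(-3795 + 31197) = -24614 - 1/27402 = -674472829/27402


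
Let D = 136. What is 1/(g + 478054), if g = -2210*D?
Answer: 1/177494 ≈ 5.6340e-6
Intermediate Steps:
g = -300560 (g = -2210*136 = -300560)
1/(g + 478054) = 1/(-300560 + 478054) = 1/177494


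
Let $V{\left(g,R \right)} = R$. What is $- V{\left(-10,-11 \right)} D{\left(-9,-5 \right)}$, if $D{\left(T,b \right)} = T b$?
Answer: $495$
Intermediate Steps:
$- V{\left(-10,-11 \right)} D{\left(-9,-5 \right)} = - \left(-11\right) \left(\left(-9\right) \left(-5\right)\right) = - \left(-11\right) 45 = \left(-1\right) \left(-495\right) = 495$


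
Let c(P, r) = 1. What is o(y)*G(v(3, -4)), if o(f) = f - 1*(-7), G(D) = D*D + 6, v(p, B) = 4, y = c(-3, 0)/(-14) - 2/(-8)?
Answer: 2211/14 ≈ 157.93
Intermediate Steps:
y = 5/28 (y = 1/(-14) - 2/(-8) = 1*(-1/14) - 2*(-⅛) = -1/14 + ¼ = 5/28 ≈ 0.17857)
G(D) = 6 + D² (G(D) = D² + 6 = 6 + D²)
o(f) = 7 + f (o(f) = f + 7 = 7 + f)
o(y)*G(v(3, -4)) = (7 + 5/28)*(6 + 4²) = 201*(6 + 16)/28 = (201/28)*22 = 2211/14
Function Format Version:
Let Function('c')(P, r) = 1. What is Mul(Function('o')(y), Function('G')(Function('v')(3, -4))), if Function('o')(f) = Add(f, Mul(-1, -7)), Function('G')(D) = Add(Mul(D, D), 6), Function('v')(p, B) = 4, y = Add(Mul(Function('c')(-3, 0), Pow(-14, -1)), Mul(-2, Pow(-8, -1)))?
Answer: Rational(2211, 14) ≈ 157.93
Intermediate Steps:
y = Rational(5, 28) (y = Add(Mul(1, Pow(-14, -1)), Mul(-2, Pow(-8, -1))) = Add(Mul(1, Rational(-1, 14)), Mul(-2, Rational(-1, 8))) = Add(Rational(-1, 14), Rational(1, 4)) = Rational(5, 28) ≈ 0.17857)
Function('G')(D) = Add(6, Pow(D, 2)) (Function('G')(D) = Add(Pow(D, 2), 6) = Add(6, Pow(D, 2)))
Function('o')(f) = Add(7, f) (Function('o')(f) = Add(f, 7) = Add(7, f))
Mul(Function('o')(y), Function('G')(Function('v')(3, -4))) = Mul(Add(7, Rational(5, 28)), Add(6, Pow(4, 2))) = Mul(Rational(201, 28), Add(6, 16)) = Mul(Rational(201, 28), 22) = Rational(2211, 14)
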